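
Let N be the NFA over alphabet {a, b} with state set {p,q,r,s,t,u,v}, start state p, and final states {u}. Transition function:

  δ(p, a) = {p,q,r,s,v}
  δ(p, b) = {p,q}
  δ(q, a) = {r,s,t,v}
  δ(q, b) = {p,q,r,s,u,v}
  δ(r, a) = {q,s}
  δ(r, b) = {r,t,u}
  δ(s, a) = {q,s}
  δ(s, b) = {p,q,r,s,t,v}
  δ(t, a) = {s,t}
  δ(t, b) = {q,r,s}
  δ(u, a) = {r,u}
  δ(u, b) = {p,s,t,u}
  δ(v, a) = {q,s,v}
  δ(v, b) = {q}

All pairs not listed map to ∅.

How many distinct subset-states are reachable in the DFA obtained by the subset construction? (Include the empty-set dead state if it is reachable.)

Start state of the DFA: {p}.
{p} --a--> {p,q,r,s,v}  [new]
{p} --b--> {p,q}  [new]
{p,q,r,s,v} --a--> {p,q,r,s,t,v}  [new]
{p,q,r,s,v} --b--> {p,q,r,s,t,u,v}  [new]
{p,q} --a--> {p,q,r,s,t,v}  [seen]
{p,q} --b--> {p,q,r,s,u,v}  [new]
{p,q,r,s,t,v} --a--> {p,q,r,s,t,v}  [seen]
{p,q,r,s,t,v} --b--> {p,q,r,s,t,u,v}  [seen]
{p,q,r,s,t,u,v} --a--> {p,q,r,s,t,u,v}  [seen]
{p,q,r,s,t,u,v} --b--> {p,q,r,s,t,u,v}  [seen]
{p,q,r,s,u,v} --a--> {p,q,r,s,t,u,v}  [seen]
{p,q,r,s,u,v} --b--> {p,q,r,s,t,u,v}  [seen]
Reachable DFA states: {p}, {p,q,r,s,v}, {p,q}, {p,q,r,s,t,v}, {p,q,r,s,t,u,v}, {p,q,r,s,u,v}.

6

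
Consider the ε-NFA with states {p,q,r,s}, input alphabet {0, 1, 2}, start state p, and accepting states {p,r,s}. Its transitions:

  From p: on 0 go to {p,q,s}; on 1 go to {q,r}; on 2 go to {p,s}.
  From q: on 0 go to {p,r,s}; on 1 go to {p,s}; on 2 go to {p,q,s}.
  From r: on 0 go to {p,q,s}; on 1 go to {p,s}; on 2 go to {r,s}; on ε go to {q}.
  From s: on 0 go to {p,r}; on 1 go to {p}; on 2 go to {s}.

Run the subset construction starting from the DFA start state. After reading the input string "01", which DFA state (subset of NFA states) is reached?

Start: {p}.
δ(p,0) = {p,q,s}.
Union: {p,q,s}.
After 0: {p,q,s}.
δ(p,1) = {q,r}; δ(q,1) = {p,s}; δ(s,1) = {p}.
Union: {p,q,r,s}.
After 1: {p,q,r,s}.

{p,q,r,s}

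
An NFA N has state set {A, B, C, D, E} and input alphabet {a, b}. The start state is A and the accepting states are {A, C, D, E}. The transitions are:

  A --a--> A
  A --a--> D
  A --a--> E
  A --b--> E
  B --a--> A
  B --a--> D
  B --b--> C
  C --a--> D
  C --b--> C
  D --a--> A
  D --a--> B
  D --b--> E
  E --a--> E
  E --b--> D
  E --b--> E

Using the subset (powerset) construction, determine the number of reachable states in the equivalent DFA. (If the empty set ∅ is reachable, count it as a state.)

Start state of the DFA: {A}.
{A} --a--> {A, D, E}  [new]
{A} --b--> {E}  [new]
{A, D, E} --a--> {A, B, D, E}  [new]
{A, D, E} --b--> {D, E}  [new]
{E} --a--> {E}  [seen]
{E} --b--> {D, E}  [seen]
{A, B, D, E} --a--> {A, B, D, E}  [seen]
{A, B, D, E} --b--> {C, D, E}  [new]
{D, E} --a--> {A, B, E}  [new]
{D, E} --b--> {D, E}  [seen]
{C, D, E} --a--> {A, B, D, E}  [seen]
{C, D, E} --b--> {C, D, E}  [seen]
{A, B, E} --a--> {A, D, E}  [seen]
{A, B, E} --b--> {C, D, E}  [seen]
Reachable DFA states: {A}, {A, D, E}, {E}, {A, B, D, E}, {D, E}, {C, D, E}, {A, B, E}.

7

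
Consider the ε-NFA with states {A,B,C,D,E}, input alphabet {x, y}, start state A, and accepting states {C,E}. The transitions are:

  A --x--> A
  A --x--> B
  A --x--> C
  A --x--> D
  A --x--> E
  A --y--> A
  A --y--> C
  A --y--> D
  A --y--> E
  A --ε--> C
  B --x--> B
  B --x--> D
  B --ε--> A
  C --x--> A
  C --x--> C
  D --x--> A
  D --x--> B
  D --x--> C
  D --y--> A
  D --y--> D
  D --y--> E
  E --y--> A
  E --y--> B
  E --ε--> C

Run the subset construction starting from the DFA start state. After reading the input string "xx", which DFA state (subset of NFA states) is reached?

Start: {A,C}.
δ(A,x) = {A,B,C,D,E}; δ(C,x) = {A,C}.
Union: {A,B,C,D,E}.
After x: {A,B,C,D,E}.
δ(A,x) = {A,B,C,D,E}; δ(B,x) = {B,D}; δ(C,x) = {A,C}; δ(D,x) = {A,B,C}; δ(E,x) = ∅.
Union: {A,B,C,D,E}.
After x: {A,B,C,D,E}.

{A,B,C,D,E}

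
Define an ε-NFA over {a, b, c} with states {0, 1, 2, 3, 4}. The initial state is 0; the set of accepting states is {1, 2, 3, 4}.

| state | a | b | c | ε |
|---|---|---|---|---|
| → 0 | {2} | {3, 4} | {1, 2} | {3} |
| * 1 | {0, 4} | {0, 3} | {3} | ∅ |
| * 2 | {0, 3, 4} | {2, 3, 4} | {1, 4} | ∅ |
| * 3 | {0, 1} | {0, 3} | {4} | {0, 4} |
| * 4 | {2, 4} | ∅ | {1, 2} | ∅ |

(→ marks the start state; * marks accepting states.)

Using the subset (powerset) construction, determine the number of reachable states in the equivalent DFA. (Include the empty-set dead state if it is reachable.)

4

Start state of the DFA: {0, 3, 4} (ε-closure of the NFA start).
{0, 3, 4} --a--> {0, 1, 2, 3, 4}  [new]
{0, 3, 4} --b--> {0, 3, 4}  [seen]
{0, 3, 4} --c--> {1, 2, 4}  [new]
{0, 1, 2, 3, 4} --a--> {0, 1, 2, 3, 4}  [seen]
{0, 1, 2, 3, 4} --b--> {0, 2, 3, 4}  [new]
{0, 1, 2, 3, 4} --c--> {0, 1, 2, 3, 4}  [seen]
{1, 2, 4} --a--> {0, 2, 3, 4}  [seen]
{1, 2, 4} --b--> {0, 2, 3, 4}  [seen]
{1, 2, 4} --c--> {0, 1, 2, 3, 4}  [seen]
{0, 2, 3, 4} --a--> {0, 1, 2, 3, 4}  [seen]
{0, 2, 3, 4} --b--> {0, 2, 3, 4}  [seen]
{0, 2, 3, 4} --c--> {1, 2, 4}  [seen]
Reachable DFA states: {0, 3, 4}, {0, 1, 2, 3, 4}, {1, 2, 4}, {0, 2, 3, 4}.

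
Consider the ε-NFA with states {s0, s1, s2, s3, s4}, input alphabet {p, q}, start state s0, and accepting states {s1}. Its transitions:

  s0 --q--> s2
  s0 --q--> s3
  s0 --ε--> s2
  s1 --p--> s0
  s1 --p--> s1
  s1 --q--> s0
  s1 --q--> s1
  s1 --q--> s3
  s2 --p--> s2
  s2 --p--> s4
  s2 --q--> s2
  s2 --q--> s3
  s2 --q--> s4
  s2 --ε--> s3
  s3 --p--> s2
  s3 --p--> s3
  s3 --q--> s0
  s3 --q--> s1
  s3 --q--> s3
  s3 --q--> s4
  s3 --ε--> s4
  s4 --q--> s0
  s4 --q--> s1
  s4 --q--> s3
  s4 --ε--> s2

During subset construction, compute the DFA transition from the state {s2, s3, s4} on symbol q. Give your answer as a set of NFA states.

δ(s2,q) = {s2, s3, s4}; δ(s3,q) = {s0, s1, s3, s4}; δ(s4,q) = {s0, s1, s3}.
Union: {s0, s1, s2, s3, s4}.

{s0, s1, s2, s3, s4}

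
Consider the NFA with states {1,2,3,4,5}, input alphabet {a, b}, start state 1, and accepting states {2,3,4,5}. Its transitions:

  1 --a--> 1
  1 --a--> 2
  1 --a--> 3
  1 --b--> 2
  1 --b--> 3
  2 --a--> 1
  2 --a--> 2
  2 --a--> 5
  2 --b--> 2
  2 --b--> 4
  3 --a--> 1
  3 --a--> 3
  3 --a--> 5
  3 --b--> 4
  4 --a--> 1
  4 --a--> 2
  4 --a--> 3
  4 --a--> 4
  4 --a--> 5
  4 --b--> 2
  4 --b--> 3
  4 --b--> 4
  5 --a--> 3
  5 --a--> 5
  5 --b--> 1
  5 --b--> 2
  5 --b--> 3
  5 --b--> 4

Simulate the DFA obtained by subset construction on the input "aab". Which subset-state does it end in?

{1,2,3,4}

Start: {1}.
δ(1,a) = {1,2,3}.
Union: {1,2,3}.
After a: {1,2,3}.
δ(1,a) = {1,2,3}; δ(2,a) = {1,2,5}; δ(3,a) = {1,3,5}.
Union: {1,2,3,5}.
After a: {1,2,3,5}.
δ(1,b) = {2,3}; δ(2,b) = {2,4}; δ(3,b) = {4}; δ(5,b) = {1,2,3,4}.
Union: {1,2,3,4}.
After b: {1,2,3,4}.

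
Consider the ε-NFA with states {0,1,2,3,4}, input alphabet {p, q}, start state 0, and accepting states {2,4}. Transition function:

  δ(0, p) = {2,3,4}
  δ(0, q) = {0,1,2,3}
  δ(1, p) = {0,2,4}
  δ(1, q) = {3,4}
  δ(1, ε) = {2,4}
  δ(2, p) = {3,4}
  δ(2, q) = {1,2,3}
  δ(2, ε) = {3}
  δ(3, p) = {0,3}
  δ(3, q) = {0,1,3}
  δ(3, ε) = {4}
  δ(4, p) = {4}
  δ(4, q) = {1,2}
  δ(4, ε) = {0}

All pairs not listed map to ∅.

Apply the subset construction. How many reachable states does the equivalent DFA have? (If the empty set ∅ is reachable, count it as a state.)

3

Start state of the DFA: {0} (ε-closure of the NFA start).
{0} --p--> {0,2,3,4}  [new]
{0} --q--> {0,1,2,3,4}  [new]
{0,2,3,4} --p--> {0,2,3,4}  [seen]
{0,2,3,4} --q--> {0,1,2,3,4}  [seen]
{0,1,2,3,4} --p--> {0,2,3,4}  [seen]
{0,1,2,3,4} --q--> {0,1,2,3,4}  [seen]
Reachable DFA states: {0}, {0,2,3,4}, {0,1,2,3,4}.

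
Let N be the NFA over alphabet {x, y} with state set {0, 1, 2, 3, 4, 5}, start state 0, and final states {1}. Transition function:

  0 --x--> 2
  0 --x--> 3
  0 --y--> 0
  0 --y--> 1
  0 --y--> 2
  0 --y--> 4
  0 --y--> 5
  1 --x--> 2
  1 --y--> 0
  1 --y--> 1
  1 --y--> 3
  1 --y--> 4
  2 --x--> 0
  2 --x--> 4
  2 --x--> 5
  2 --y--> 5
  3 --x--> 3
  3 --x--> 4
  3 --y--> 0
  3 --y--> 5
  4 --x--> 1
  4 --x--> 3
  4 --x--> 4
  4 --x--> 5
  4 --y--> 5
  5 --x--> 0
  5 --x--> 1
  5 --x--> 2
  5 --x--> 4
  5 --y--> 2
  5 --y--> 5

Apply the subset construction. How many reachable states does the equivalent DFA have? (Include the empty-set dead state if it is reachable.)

7

Start state of the DFA: {0}.
{0} --x--> {2, 3}  [new]
{0} --y--> {0, 1, 2, 4, 5}  [new]
{2, 3} --x--> {0, 3, 4, 5}  [new]
{2, 3} --y--> {0, 5}  [new]
{0, 1, 2, 4, 5} --x--> {0, 1, 2, 3, 4, 5}  [new]
{0, 1, 2, 4, 5} --y--> {0, 1, 2, 3, 4, 5}  [seen]
{0, 3, 4, 5} --x--> {0, 1, 2, 3, 4, 5}  [seen]
{0, 3, 4, 5} --y--> {0, 1, 2, 4, 5}  [seen]
{0, 5} --x--> {0, 1, 2, 3, 4}  [new]
{0, 5} --y--> {0, 1, 2, 4, 5}  [seen]
{0, 1, 2, 3, 4, 5} --x--> {0, 1, 2, 3, 4, 5}  [seen]
{0, 1, 2, 3, 4, 5} --y--> {0, 1, 2, 3, 4, 5}  [seen]
{0, 1, 2, 3, 4} --x--> {0, 1, 2, 3, 4, 5}  [seen]
{0, 1, 2, 3, 4} --y--> {0, 1, 2, 3, 4, 5}  [seen]
Reachable DFA states: {0}, {2, 3}, {0, 1, 2, 4, 5}, {0, 3, 4, 5}, {0, 5}, {0, 1, 2, 3, 4, 5}, {0, 1, 2, 3, 4}.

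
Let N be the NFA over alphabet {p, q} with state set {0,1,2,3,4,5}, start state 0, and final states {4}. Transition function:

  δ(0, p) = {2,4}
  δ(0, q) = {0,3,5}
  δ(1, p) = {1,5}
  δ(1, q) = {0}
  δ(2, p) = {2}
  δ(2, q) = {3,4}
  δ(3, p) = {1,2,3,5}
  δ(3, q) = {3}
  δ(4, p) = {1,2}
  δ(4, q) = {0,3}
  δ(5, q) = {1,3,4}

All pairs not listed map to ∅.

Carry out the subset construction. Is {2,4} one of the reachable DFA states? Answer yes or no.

yes

Start state of the DFA: {0}.
{0} --p--> {2,4}  [new]
{0} --q--> {0,3,5}  [new]
{2,4} --p--> {1,2}  [new]
{2,4} --q--> {0,3,4}  [new]
{0,3,5} --p--> {1,2,3,4,5}  [new]
{0,3,5} --q--> {0,1,3,4,5}  [new]
{1,2} --p--> {1,2,5}  [new]
{1,2} --q--> {0,3,4}  [seen]
{0,3,4} --p--> {1,2,3,4,5}  [seen]
{0,3,4} --q--> {0,3,5}  [seen]
{1,2,3,4,5} --p--> {1,2,3,5}  [new]
{1,2,3,4,5} --q--> {0,1,3,4}  [new]
{0,1,3,4,5} --p--> {1,2,3,4,5}  [seen]
{0,1,3,4,5} --q--> {0,1,3,4,5}  [seen]
{1,2,5} --p--> {1,2,5}  [seen]
{1,2,5} --q--> {0,1,3,4}  [seen]
{1,2,3,5} --p--> {1,2,3,5}  [seen]
{1,2,3,5} --q--> {0,1,3,4}  [seen]
{0,1,3,4} --p--> {1,2,3,4,5}  [seen]
{0,1,3,4} --q--> {0,3,5}  [seen]
Reachable DFA states: {0}, {2,4}, {0,3,5}, {1,2}, {0,3,4}, {1,2,3,4,5}, {0,1,3,4,5}, {1,2,5}, {1,2,3,5}, {0,1,3,4}.
{2,4} is among them.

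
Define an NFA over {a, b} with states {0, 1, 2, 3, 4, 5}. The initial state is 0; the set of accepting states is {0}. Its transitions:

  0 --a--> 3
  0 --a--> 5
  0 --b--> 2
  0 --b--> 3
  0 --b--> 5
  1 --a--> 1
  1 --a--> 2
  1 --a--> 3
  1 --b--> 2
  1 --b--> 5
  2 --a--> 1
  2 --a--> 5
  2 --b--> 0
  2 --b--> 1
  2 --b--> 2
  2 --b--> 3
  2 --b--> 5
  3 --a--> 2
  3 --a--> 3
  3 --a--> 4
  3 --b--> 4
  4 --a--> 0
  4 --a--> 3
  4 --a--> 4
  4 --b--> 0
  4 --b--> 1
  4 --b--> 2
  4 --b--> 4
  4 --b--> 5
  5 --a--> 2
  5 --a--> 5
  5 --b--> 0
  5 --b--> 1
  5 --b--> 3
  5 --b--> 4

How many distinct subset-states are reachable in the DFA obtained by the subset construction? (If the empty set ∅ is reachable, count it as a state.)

7

Start state of the DFA: {0}.
{0} --a--> {3, 5}  [new]
{0} --b--> {2, 3, 5}  [new]
{3, 5} --a--> {2, 3, 4, 5}  [new]
{3, 5} --b--> {0, 1, 3, 4}  [new]
{2, 3, 5} --a--> {1, 2, 3, 4, 5}  [new]
{2, 3, 5} --b--> {0, 1, 2, 3, 4, 5}  [new]
{2, 3, 4, 5} --a--> {0, 1, 2, 3, 4, 5}  [seen]
{2, 3, 4, 5} --b--> {0, 1, 2, 3, 4, 5}  [seen]
{0, 1, 3, 4} --a--> {0, 1, 2, 3, 4, 5}  [seen]
{0, 1, 3, 4} --b--> {0, 1, 2, 3, 4, 5}  [seen]
{1, 2, 3, 4, 5} --a--> {0, 1, 2, 3, 4, 5}  [seen]
{1, 2, 3, 4, 5} --b--> {0, 1, 2, 3, 4, 5}  [seen]
{0, 1, 2, 3, 4, 5} --a--> {0, 1, 2, 3, 4, 5}  [seen]
{0, 1, 2, 3, 4, 5} --b--> {0, 1, 2, 3, 4, 5}  [seen]
Reachable DFA states: {0}, {3, 5}, {2, 3, 5}, {2, 3, 4, 5}, {0, 1, 3, 4}, {1, 2, 3, 4, 5}, {0, 1, 2, 3, 4, 5}.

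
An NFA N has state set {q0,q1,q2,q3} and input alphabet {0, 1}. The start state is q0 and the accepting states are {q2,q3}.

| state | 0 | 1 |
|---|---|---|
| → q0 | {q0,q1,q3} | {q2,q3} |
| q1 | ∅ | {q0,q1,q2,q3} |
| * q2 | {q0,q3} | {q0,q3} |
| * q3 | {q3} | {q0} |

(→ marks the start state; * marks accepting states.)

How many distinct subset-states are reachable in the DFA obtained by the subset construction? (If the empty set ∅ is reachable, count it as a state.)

6

Start state of the DFA: {q0}.
{q0} --0--> {q0,q1,q3}  [new]
{q0} --1--> {q2,q3}  [new]
{q0,q1,q3} --0--> {q0,q1,q3}  [seen]
{q0,q1,q3} --1--> {q0,q1,q2,q3}  [new]
{q2,q3} --0--> {q0,q3}  [new]
{q2,q3} --1--> {q0,q3}  [seen]
{q0,q1,q2,q3} --0--> {q0,q1,q3}  [seen]
{q0,q1,q2,q3} --1--> {q0,q1,q2,q3}  [seen]
{q0,q3} --0--> {q0,q1,q3}  [seen]
{q0,q3} --1--> {q0,q2,q3}  [new]
{q0,q2,q3} --0--> {q0,q1,q3}  [seen]
{q0,q2,q3} --1--> {q0,q2,q3}  [seen]
Reachable DFA states: {q0}, {q0,q1,q3}, {q2,q3}, {q0,q1,q2,q3}, {q0,q3}, {q0,q2,q3}.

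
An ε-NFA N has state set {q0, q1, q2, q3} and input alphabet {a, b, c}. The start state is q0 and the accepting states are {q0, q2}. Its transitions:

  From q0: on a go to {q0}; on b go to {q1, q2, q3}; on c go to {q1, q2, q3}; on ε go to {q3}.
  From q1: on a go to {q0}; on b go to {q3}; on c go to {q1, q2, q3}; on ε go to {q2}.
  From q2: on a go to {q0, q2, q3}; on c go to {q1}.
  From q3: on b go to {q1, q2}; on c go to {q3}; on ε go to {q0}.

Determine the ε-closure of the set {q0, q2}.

{q0, q2, q3}

Begin with {q0, q2}.
q0 →ε {q3}; add q3.
ε-closure = {q0, q2, q3}.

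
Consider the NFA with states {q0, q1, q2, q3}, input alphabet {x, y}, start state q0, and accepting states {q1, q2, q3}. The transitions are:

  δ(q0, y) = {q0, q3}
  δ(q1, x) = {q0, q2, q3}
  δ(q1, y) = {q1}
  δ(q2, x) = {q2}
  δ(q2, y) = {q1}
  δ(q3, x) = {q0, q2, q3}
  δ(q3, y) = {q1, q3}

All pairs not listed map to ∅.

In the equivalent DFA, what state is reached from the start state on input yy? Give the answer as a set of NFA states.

Start: {q0}.
δ(q0,y) = {q0, q3}.
Union: {q0, q3}.
After y: {q0, q3}.
δ(q0,y) = {q0, q3}; δ(q3,y) = {q1, q3}.
Union: {q0, q1, q3}.
After y: {q0, q1, q3}.

{q0, q1, q3}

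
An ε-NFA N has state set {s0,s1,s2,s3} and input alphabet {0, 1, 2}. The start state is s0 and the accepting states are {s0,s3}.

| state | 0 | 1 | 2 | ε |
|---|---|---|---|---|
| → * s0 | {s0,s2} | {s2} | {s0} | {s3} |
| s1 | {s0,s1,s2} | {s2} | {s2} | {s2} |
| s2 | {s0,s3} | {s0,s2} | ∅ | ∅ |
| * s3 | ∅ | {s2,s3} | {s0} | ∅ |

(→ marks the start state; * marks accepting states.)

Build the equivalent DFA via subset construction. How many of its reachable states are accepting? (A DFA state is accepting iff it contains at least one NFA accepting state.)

3

Start state of the DFA: {s0,s3} (ε-closure of the NFA start).
{s0,s3} --0--> {s0,s2,s3}  [new]
{s0,s3} --1--> {s2,s3}  [new]
{s0,s3} --2--> {s0,s3}  [seen]
{s0,s2,s3} --0--> {s0,s2,s3}  [seen]
{s0,s2,s3} --1--> {s0,s2,s3}  [seen]
{s0,s2,s3} --2--> {s0,s3}  [seen]
{s2,s3} --0--> {s0,s3}  [seen]
{s2,s3} --1--> {s0,s2,s3}  [seen]
{s2,s3} --2--> {s0,s3}  [seen]
Reachable DFA states: {s0,s3}, {s0,s2,s3}, {s2,s3}.
Accepting DFA states (contain an NFA accepting state): {s0,s3}, {s0,s2,s3}, {s2,s3}.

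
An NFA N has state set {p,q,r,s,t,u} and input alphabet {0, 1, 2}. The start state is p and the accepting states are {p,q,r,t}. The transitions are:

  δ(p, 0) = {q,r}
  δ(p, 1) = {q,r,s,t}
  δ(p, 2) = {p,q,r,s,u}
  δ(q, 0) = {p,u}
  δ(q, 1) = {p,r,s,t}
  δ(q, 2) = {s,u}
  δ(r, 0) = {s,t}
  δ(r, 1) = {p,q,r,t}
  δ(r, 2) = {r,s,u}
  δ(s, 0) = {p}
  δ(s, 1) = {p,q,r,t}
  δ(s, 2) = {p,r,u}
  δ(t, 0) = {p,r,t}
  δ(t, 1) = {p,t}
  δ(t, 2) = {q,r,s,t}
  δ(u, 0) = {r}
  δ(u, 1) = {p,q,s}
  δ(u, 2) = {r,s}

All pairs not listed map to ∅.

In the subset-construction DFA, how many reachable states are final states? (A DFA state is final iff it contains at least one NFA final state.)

12

Start state of the DFA: {p}.
{p} --0--> {q,r}  [new]
{p} --1--> {q,r,s,t}  [new]
{p} --2--> {p,q,r,s,u}  [new]
{q,r} --0--> {p,s,t,u}  [new]
{q,r} --1--> {p,q,r,s,t}  [new]
{q,r} --2--> {r,s,u}  [new]
{q,r,s,t} --0--> {p,r,s,t,u}  [new]
{q,r,s,t} --1--> {p,q,r,s,t}  [seen]
{q,r,s,t} --2--> {p,q,r,s,t,u}  [new]
{p,q,r,s,u} --0--> {p,q,r,s,t,u}  [seen]
{p,q,r,s,u} --1--> {p,q,r,s,t}  [seen]
{p,q,r,s,u} --2--> {p,q,r,s,u}  [seen]
{p,s,t,u} --0--> {p,q,r,t}  [new]
{p,s,t,u} --1--> {p,q,r,s,t}  [seen]
{p,s,t,u} --2--> {p,q,r,s,t,u}  [seen]
{p,q,r,s,t} --0--> {p,q,r,s,t,u}  [seen]
{p,q,r,s,t} --1--> {p,q,r,s,t}  [seen]
{p,q,r,s,t} --2--> {p,q,r,s,t,u}  [seen]
{r,s,u} --0--> {p,r,s,t}  [new]
{r,s,u} --1--> {p,q,r,s,t}  [seen]
{r,s,u} --2--> {p,r,s,u}  [new]
{p,r,s,t,u} --0--> {p,q,r,s,t}  [seen]
{p,r,s,t,u} --1--> {p,q,r,s,t}  [seen]
{p,r,s,t,u} --2--> {p,q,r,s,t,u}  [seen]
{p,q,r,s,t,u} --0--> {p,q,r,s,t,u}  [seen]
{p,q,r,s,t,u} --1--> {p,q,r,s,t}  [seen]
{p,q,r,s,t,u} --2--> {p,q,r,s,t,u}  [seen]
{p,q,r,t} --0--> {p,q,r,s,t,u}  [seen]
{p,q,r,t} --1--> {p,q,r,s,t}  [seen]
{p,q,r,t} --2--> {p,q,r,s,t,u}  [seen]
{p,r,s,t} --0--> {p,q,r,s,t}  [seen]
{p,r,s,t} --1--> {p,q,r,s,t}  [seen]
{p,r,s,t} --2--> {p,q,r,s,t,u}  [seen]
{p,r,s,u} --0--> {p,q,r,s,t}  [seen]
{p,r,s,u} --1--> {p,q,r,s,t}  [seen]
{p,r,s,u} --2--> {p,q,r,s,u}  [seen]
Reachable DFA states: {p}, {q,r}, {q,r,s,t}, {p,q,r,s,u}, {p,s,t,u}, {p,q,r,s,t}, {r,s,u}, {p,r,s,t,u}, {p,q,r,s,t,u}, {p,q,r,t}, {p,r,s,t}, {p,r,s,u}.
Accepting DFA states (contain an NFA accepting state): {p}, {q,r}, {q,r,s,t}, {p,q,r,s,u}, {p,s,t,u}, {p,q,r,s,t}, {r,s,u}, {p,r,s,t,u}, {p,q,r,s,t,u}, {p,q,r,t}, {p,r,s,t}, {p,r,s,u}.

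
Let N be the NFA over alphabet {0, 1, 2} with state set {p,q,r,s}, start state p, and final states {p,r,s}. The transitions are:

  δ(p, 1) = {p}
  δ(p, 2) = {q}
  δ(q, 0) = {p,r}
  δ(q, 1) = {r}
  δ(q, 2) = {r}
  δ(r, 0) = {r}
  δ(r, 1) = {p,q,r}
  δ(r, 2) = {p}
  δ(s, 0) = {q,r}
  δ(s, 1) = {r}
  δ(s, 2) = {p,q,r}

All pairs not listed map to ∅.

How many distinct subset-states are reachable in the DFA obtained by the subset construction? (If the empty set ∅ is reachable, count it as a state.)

8

Start state of the DFA: {p}.
{p} --0--> ∅  [new]
{p} --1--> {p}  [seen]
{p} --2--> {q}  [new]
∅ --0--> ∅  [seen]
∅ --1--> ∅  [seen]
∅ --2--> ∅  [seen]
{q} --0--> {p,r}  [new]
{q} --1--> {r}  [new]
{q} --2--> {r}  [seen]
{p,r} --0--> {r}  [seen]
{p,r} --1--> {p,q,r}  [new]
{p,r} --2--> {p,q}  [new]
{r} --0--> {r}  [seen]
{r} --1--> {p,q,r}  [seen]
{r} --2--> {p}  [seen]
{p,q,r} --0--> {p,r}  [seen]
{p,q,r} --1--> {p,q,r}  [seen]
{p,q,r} --2--> {p,q,r}  [seen]
{p,q} --0--> {p,r}  [seen]
{p,q} --1--> {p,r}  [seen]
{p,q} --2--> {q,r}  [new]
{q,r} --0--> {p,r}  [seen]
{q,r} --1--> {p,q,r}  [seen]
{q,r} --2--> {p,r}  [seen]
Reachable DFA states: {p}, ∅, {q}, {p,r}, {r}, {p,q,r}, {p,q}, {q,r}.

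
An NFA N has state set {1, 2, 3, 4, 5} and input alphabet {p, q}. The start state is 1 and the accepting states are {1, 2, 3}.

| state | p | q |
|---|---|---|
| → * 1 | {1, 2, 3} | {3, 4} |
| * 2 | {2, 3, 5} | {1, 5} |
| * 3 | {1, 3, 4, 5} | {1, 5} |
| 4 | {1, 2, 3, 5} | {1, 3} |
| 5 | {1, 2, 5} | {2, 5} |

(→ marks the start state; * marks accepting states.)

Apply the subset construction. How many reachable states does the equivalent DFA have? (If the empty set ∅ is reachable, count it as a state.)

6

Start state of the DFA: {1}.
{1} --p--> {1, 2, 3}  [new]
{1} --q--> {3, 4}  [new]
{1, 2, 3} --p--> {1, 2, 3, 4, 5}  [new]
{1, 2, 3} --q--> {1, 3, 4, 5}  [new]
{3, 4} --p--> {1, 2, 3, 4, 5}  [seen]
{3, 4} --q--> {1, 3, 5}  [new]
{1, 2, 3, 4, 5} --p--> {1, 2, 3, 4, 5}  [seen]
{1, 2, 3, 4, 5} --q--> {1, 2, 3, 4, 5}  [seen]
{1, 3, 4, 5} --p--> {1, 2, 3, 4, 5}  [seen]
{1, 3, 4, 5} --q--> {1, 2, 3, 4, 5}  [seen]
{1, 3, 5} --p--> {1, 2, 3, 4, 5}  [seen]
{1, 3, 5} --q--> {1, 2, 3, 4, 5}  [seen]
Reachable DFA states: {1}, {1, 2, 3}, {3, 4}, {1, 2, 3, 4, 5}, {1, 3, 4, 5}, {1, 3, 5}.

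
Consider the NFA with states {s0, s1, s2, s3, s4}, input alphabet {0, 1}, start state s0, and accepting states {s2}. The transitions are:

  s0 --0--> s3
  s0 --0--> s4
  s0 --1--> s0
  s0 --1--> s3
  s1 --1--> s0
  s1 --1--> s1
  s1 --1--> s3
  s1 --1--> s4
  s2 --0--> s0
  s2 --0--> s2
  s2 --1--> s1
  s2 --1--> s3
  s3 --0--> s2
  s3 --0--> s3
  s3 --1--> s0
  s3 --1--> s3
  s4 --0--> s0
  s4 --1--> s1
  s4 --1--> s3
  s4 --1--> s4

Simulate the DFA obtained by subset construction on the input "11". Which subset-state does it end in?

{s0, s3}

Start: {s0}.
δ(s0,1) = {s0, s3}.
Union: {s0, s3}.
After 1: {s0, s3}.
δ(s0,1) = {s0, s3}; δ(s3,1) = {s0, s3}.
Union: {s0, s3}.
After 1: {s0, s3}.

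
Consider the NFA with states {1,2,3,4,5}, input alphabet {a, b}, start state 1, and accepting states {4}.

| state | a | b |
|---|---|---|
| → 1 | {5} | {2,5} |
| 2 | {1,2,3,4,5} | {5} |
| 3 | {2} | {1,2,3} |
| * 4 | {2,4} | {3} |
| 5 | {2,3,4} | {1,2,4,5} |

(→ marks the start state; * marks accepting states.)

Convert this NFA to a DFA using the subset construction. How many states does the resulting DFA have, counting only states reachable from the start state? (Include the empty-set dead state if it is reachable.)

7

Start state of the DFA: {1}.
{1} --a--> {5}  [new]
{1} --b--> {2,5}  [new]
{5} --a--> {2,3,4}  [new]
{5} --b--> {1,2,4,5}  [new]
{2,5} --a--> {1,2,3,4,5}  [new]
{2,5} --b--> {1,2,4,5}  [seen]
{2,3,4} --a--> {1,2,3,4,5}  [seen]
{2,3,4} --b--> {1,2,3,5}  [new]
{1,2,4,5} --a--> {1,2,3,4,5}  [seen]
{1,2,4,5} --b--> {1,2,3,4,5}  [seen]
{1,2,3,4,5} --a--> {1,2,3,4,5}  [seen]
{1,2,3,4,5} --b--> {1,2,3,4,5}  [seen]
{1,2,3,5} --a--> {1,2,3,4,5}  [seen]
{1,2,3,5} --b--> {1,2,3,4,5}  [seen]
Reachable DFA states: {1}, {5}, {2,5}, {2,3,4}, {1,2,4,5}, {1,2,3,4,5}, {1,2,3,5}.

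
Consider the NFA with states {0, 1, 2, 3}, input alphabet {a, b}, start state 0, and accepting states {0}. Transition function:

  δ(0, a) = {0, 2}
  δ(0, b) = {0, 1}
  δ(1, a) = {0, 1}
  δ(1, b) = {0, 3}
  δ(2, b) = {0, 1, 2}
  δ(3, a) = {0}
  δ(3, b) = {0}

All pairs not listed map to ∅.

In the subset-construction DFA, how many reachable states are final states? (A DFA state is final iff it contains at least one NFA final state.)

Start state of the DFA: {0}.
{0} --a--> {0, 2}  [new]
{0} --b--> {0, 1}  [new]
{0, 2} --a--> {0, 2}  [seen]
{0, 2} --b--> {0, 1, 2}  [new]
{0, 1} --a--> {0, 1, 2}  [seen]
{0, 1} --b--> {0, 1, 3}  [new]
{0, 1, 2} --a--> {0, 1, 2}  [seen]
{0, 1, 2} --b--> {0, 1, 2, 3}  [new]
{0, 1, 3} --a--> {0, 1, 2}  [seen]
{0, 1, 3} --b--> {0, 1, 3}  [seen]
{0, 1, 2, 3} --a--> {0, 1, 2}  [seen]
{0, 1, 2, 3} --b--> {0, 1, 2, 3}  [seen]
Reachable DFA states: {0}, {0, 2}, {0, 1}, {0, 1, 2}, {0, 1, 3}, {0, 1, 2, 3}.
Accepting DFA states (contain an NFA accepting state): {0}, {0, 2}, {0, 1}, {0, 1, 2}, {0, 1, 3}, {0, 1, 2, 3}.

6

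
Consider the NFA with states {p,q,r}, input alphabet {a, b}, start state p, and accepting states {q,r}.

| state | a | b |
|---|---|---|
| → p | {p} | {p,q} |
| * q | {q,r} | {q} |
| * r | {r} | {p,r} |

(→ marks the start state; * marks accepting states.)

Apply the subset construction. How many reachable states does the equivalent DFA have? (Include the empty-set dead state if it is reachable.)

Start state of the DFA: {p}.
{p} --a--> {p}  [seen]
{p} --b--> {p,q}  [new]
{p,q} --a--> {p,q,r}  [new]
{p,q} --b--> {p,q}  [seen]
{p,q,r} --a--> {p,q,r}  [seen]
{p,q,r} --b--> {p,q,r}  [seen]
Reachable DFA states: {p}, {p,q}, {p,q,r}.

3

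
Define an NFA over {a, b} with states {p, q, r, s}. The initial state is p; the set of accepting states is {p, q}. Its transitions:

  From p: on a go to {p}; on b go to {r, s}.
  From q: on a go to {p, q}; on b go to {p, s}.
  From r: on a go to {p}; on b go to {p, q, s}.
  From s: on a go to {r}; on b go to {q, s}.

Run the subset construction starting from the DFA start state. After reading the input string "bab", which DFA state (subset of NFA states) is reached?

{p, q, r, s}

Start: {p}.
δ(p,b) = {r, s}.
Union: {r, s}.
After b: {r, s}.
δ(r,a) = {p}; δ(s,a) = {r}.
Union: {p, r}.
After a: {p, r}.
δ(p,b) = {r, s}; δ(r,b) = {p, q, s}.
Union: {p, q, r, s}.
After b: {p, q, r, s}.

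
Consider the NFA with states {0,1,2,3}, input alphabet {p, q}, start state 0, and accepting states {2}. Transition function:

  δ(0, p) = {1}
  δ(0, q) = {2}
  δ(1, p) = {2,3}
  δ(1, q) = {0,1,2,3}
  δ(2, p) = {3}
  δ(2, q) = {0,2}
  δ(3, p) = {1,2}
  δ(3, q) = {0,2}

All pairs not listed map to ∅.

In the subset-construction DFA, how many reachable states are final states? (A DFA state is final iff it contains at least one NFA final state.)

6

Start state of the DFA: {0}.
{0} --p--> {1}  [new]
{0} --q--> {2}  [new]
{1} --p--> {2,3}  [new]
{1} --q--> {0,1,2,3}  [new]
{2} --p--> {3}  [new]
{2} --q--> {0,2}  [new]
{2,3} --p--> {1,2,3}  [new]
{2,3} --q--> {0,2}  [seen]
{0,1,2,3} --p--> {1,2,3}  [seen]
{0,1,2,3} --q--> {0,1,2,3}  [seen]
{3} --p--> {1,2}  [new]
{3} --q--> {0,2}  [seen]
{0,2} --p--> {1,3}  [new]
{0,2} --q--> {0,2}  [seen]
{1,2,3} --p--> {1,2,3}  [seen]
{1,2,3} --q--> {0,1,2,3}  [seen]
{1,2} --p--> {2,3}  [seen]
{1,2} --q--> {0,1,2,3}  [seen]
{1,3} --p--> {1,2,3}  [seen]
{1,3} --q--> {0,1,2,3}  [seen]
Reachable DFA states: {0}, {1}, {2}, {2,3}, {0,1,2,3}, {3}, {0,2}, {1,2,3}, {1,2}, {1,3}.
Accepting DFA states (contain an NFA accepting state): {2}, {2,3}, {0,1,2,3}, {0,2}, {1,2,3}, {1,2}.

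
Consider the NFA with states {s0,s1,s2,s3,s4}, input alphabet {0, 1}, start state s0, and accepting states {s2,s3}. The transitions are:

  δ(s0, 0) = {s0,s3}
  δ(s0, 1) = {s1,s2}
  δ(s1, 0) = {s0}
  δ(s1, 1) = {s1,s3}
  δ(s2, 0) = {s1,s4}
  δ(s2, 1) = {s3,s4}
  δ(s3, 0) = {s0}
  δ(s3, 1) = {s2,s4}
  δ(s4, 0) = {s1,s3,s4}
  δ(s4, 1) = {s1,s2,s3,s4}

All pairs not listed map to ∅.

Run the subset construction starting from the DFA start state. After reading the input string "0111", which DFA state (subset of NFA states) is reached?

{s1,s2,s3,s4}

Start: {s0}.
δ(s0,0) = {s0,s3}.
Union: {s0,s3}.
After 0: {s0,s3}.
δ(s0,1) = {s1,s2}; δ(s3,1) = {s2,s4}.
Union: {s1,s2,s4}.
After 1: {s1,s2,s4}.
δ(s1,1) = {s1,s3}; δ(s2,1) = {s3,s4}; δ(s4,1) = {s1,s2,s3,s4}.
Union: {s1,s2,s3,s4}.
After 1: {s1,s2,s3,s4}.
δ(s1,1) = {s1,s3}; δ(s2,1) = {s3,s4}; δ(s3,1) = {s2,s4}; δ(s4,1) = {s1,s2,s3,s4}.
Union: {s1,s2,s3,s4}.
After 1: {s1,s2,s3,s4}.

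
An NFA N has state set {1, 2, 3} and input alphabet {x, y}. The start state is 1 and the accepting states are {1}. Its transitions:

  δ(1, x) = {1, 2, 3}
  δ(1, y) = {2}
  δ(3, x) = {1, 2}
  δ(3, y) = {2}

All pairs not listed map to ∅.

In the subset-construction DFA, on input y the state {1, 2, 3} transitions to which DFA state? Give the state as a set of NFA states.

{2}

δ(1,y) = {2}; δ(2,y) = ∅; δ(3,y) = {2}.
Union: {2}.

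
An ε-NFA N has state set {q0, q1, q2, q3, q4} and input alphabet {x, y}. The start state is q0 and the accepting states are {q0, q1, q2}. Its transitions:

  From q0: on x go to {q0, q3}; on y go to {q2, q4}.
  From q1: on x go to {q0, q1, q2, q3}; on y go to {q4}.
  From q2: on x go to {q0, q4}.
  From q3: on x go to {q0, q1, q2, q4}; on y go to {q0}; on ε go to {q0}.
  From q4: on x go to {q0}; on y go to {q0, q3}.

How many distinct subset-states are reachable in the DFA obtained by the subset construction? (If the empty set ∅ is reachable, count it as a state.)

8

Start state of the DFA: {q0} (ε-closure of the NFA start).
{q0} --x--> {q0, q3}  [new]
{q0} --y--> {q2, q4}  [new]
{q0, q3} --x--> {q0, q1, q2, q3, q4}  [new]
{q0, q3} --y--> {q0, q2, q4}  [new]
{q2, q4} --x--> {q0, q4}  [new]
{q2, q4} --y--> {q0, q3}  [seen]
{q0, q1, q2, q3, q4} --x--> {q0, q1, q2, q3, q4}  [seen]
{q0, q1, q2, q3, q4} --y--> {q0, q2, q3, q4}  [new]
{q0, q2, q4} --x--> {q0, q3, q4}  [new]
{q0, q2, q4} --y--> {q0, q2, q3, q4}  [seen]
{q0, q4} --x--> {q0, q3}  [seen]
{q0, q4} --y--> {q0, q2, q3, q4}  [seen]
{q0, q2, q3, q4} --x--> {q0, q1, q2, q3, q4}  [seen]
{q0, q2, q3, q4} --y--> {q0, q2, q3, q4}  [seen]
{q0, q3, q4} --x--> {q0, q1, q2, q3, q4}  [seen]
{q0, q3, q4} --y--> {q0, q2, q3, q4}  [seen]
Reachable DFA states: {q0}, {q0, q3}, {q2, q4}, {q0, q1, q2, q3, q4}, {q0, q2, q4}, {q0, q4}, {q0, q2, q3, q4}, {q0, q3, q4}.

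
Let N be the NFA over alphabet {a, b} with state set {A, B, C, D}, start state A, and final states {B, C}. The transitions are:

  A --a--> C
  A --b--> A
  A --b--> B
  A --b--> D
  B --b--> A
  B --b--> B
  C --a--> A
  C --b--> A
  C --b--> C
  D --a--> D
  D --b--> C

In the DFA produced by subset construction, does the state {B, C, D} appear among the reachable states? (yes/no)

Start state of the DFA: {A}.
{A} --a--> {C}  [new]
{A} --b--> {A, B, D}  [new]
{C} --a--> {A}  [seen]
{C} --b--> {A, C}  [new]
{A, B, D} --a--> {C, D}  [new]
{A, B, D} --b--> {A, B, C, D}  [new]
{A, C} --a--> {A, C}  [seen]
{A, C} --b--> {A, B, C, D}  [seen]
{C, D} --a--> {A, D}  [new]
{C, D} --b--> {A, C}  [seen]
{A, B, C, D} --a--> {A, C, D}  [new]
{A, B, C, D} --b--> {A, B, C, D}  [seen]
{A, D} --a--> {C, D}  [seen]
{A, D} --b--> {A, B, C, D}  [seen]
{A, C, D} --a--> {A, C, D}  [seen]
{A, C, D} --b--> {A, B, C, D}  [seen]
Reachable DFA states: {A}, {C}, {A, B, D}, {A, C}, {C, D}, {A, B, C, D}, {A, D}, {A, C, D}.
{B, C, D} is not among them.

no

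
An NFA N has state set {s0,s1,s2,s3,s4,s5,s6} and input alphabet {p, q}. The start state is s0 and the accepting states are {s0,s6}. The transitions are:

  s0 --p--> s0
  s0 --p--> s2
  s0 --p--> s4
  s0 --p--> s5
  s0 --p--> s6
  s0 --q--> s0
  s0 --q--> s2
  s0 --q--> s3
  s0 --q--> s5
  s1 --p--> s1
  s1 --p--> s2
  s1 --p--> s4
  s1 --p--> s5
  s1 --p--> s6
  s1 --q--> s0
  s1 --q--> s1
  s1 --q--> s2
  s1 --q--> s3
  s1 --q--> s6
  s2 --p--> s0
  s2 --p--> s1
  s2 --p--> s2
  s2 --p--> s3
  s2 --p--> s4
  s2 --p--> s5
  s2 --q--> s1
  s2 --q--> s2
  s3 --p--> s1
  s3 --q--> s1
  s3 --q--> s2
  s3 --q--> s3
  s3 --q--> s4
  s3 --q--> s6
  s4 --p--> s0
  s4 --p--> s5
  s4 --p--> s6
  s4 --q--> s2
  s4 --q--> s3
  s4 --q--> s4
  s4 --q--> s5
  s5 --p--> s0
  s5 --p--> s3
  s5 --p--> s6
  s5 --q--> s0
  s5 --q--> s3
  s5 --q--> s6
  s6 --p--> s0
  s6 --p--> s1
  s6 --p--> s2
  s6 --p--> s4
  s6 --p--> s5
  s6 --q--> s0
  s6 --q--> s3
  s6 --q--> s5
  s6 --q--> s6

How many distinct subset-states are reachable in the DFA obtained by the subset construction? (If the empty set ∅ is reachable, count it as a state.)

Start state of the DFA: {s0}.
{s0} --p--> {s0,s2,s4,s5,s6}  [new]
{s0} --q--> {s0,s2,s3,s5}  [new]
{s0,s2,s4,s5,s6} --p--> {s0,s1,s2,s3,s4,s5,s6}  [new]
{s0,s2,s4,s5,s6} --q--> {s0,s1,s2,s3,s4,s5,s6}  [seen]
{s0,s2,s3,s5} --p--> {s0,s1,s2,s3,s4,s5,s6}  [seen]
{s0,s2,s3,s5} --q--> {s0,s1,s2,s3,s4,s5,s6}  [seen]
{s0,s1,s2,s3,s4,s5,s6} --p--> {s0,s1,s2,s3,s4,s5,s6}  [seen]
{s0,s1,s2,s3,s4,s5,s6} --q--> {s0,s1,s2,s3,s4,s5,s6}  [seen]
Reachable DFA states: {s0}, {s0,s2,s4,s5,s6}, {s0,s2,s3,s5}, {s0,s1,s2,s3,s4,s5,s6}.

4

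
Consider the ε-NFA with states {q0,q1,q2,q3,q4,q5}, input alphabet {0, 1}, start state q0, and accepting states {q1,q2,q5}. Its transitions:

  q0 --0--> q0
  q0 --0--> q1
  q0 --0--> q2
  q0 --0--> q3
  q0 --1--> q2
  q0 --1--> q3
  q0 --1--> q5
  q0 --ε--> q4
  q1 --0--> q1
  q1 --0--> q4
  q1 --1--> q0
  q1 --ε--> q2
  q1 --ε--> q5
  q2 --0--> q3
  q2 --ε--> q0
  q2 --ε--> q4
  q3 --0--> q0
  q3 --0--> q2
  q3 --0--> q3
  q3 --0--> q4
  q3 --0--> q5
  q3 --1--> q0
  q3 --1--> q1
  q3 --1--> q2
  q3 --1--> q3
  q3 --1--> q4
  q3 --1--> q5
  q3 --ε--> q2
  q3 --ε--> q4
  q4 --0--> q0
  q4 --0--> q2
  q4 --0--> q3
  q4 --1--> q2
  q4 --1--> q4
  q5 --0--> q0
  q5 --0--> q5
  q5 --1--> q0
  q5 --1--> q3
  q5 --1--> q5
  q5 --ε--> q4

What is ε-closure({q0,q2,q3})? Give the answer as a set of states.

Begin with {q0,q2,q3}.
q0 →ε {q4}; add q4.
ε-closure = {q0,q2,q3,q4}.

{q0,q2,q3,q4}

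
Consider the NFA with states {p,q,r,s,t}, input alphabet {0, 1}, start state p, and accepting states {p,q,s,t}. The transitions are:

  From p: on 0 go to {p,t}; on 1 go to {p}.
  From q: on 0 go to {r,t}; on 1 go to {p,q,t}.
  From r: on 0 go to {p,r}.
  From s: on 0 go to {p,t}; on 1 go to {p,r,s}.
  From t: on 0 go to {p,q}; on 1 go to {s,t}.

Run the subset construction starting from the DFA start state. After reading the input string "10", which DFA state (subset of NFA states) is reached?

Start: {p}.
δ(p,1) = {p}.
Union: {p}.
After 1: {p}.
δ(p,0) = {p,t}.
Union: {p,t}.
After 0: {p,t}.

{p,t}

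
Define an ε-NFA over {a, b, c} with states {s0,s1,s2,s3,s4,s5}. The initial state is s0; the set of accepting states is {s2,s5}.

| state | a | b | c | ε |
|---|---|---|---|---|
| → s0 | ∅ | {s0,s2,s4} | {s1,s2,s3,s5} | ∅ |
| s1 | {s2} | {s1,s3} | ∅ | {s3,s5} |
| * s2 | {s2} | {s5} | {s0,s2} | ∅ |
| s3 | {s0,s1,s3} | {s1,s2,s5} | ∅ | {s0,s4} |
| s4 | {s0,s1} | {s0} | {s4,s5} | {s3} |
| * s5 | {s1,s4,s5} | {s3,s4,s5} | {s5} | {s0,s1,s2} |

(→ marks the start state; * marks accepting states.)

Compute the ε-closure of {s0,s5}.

Begin with {s0,s5}.
s5 →ε {s0,s1,s2}; add s1, s2.
s1 →ε {s3,s5}; add s3.
s3 →ε {s0,s4}; add s4.
ε-closure = {s0,s1,s2,s3,s4,s5}.

{s0,s1,s2,s3,s4,s5}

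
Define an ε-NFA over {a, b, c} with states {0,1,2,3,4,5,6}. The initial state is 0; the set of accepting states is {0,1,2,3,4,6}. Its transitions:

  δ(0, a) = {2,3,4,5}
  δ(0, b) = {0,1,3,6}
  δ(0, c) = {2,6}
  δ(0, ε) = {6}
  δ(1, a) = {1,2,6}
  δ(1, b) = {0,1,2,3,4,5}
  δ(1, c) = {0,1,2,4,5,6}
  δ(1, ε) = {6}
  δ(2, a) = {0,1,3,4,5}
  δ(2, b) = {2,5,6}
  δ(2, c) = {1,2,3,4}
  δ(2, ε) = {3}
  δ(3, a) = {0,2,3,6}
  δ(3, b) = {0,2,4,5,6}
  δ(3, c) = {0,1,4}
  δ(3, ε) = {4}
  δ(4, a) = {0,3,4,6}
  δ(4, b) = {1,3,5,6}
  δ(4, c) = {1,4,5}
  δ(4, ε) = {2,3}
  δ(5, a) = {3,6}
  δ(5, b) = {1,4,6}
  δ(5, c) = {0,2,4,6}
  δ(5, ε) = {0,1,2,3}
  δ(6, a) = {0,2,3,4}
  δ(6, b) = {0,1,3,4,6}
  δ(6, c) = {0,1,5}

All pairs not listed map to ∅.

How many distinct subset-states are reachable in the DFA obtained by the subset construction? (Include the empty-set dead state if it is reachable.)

3

Start state of the DFA: {0,6} (ε-closure of the NFA start).
{0,6} --a--> {0,1,2,3,4,5,6}  [new]
{0,6} --b--> {0,1,2,3,4,6}  [new]
{0,6} --c--> {0,1,2,3,4,5,6}  [seen]
{0,1,2,3,4,5,6} --a--> {0,1,2,3,4,5,6}  [seen]
{0,1,2,3,4,5,6} --b--> {0,1,2,3,4,5,6}  [seen]
{0,1,2,3,4,5,6} --c--> {0,1,2,3,4,5,6}  [seen]
{0,1,2,3,4,6} --a--> {0,1,2,3,4,5,6}  [seen]
{0,1,2,3,4,6} --b--> {0,1,2,3,4,5,6}  [seen]
{0,1,2,3,4,6} --c--> {0,1,2,3,4,5,6}  [seen]
Reachable DFA states: {0,6}, {0,1,2,3,4,5,6}, {0,1,2,3,4,6}.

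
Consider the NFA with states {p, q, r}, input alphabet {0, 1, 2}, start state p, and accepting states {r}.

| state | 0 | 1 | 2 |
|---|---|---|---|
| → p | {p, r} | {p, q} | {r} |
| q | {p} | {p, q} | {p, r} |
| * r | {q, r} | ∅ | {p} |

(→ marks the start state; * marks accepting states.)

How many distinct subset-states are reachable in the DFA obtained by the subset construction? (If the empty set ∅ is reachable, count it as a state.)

Start state of the DFA: {p}.
{p} --0--> {p, r}  [new]
{p} --1--> {p, q}  [new]
{p} --2--> {r}  [new]
{p, r} --0--> {p, q, r}  [new]
{p, r} --1--> {p, q}  [seen]
{p, r} --2--> {p, r}  [seen]
{p, q} --0--> {p, r}  [seen]
{p, q} --1--> {p, q}  [seen]
{p, q} --2--> {p, r}  [seen]
{r} --0--> {q, r}  [new]
{r} --1--> ∅  [new]
{r} --2--> {p}  [seen]
{p, q, r} --0--> {p, q, r}  [seen]
{p, q, r} --1--> {p, q}  [seen]
{p, q, r} --2--> {p, r}  [seen]
{q, r} --0--> {p, q, r}  [seen]
{q, r} --1--> {p, q}  [seen]
{q, r} --2--> {p, r}  [seen]
∅ --0--> ∅  [seen]
∅ --1--> ∅  [seen]
∅ --2--> ∅  [seen]
Reachable DFA states: {p}, {p, r}, {p, q}, {r}, {p, q, r}, {q, r}, ∅.

7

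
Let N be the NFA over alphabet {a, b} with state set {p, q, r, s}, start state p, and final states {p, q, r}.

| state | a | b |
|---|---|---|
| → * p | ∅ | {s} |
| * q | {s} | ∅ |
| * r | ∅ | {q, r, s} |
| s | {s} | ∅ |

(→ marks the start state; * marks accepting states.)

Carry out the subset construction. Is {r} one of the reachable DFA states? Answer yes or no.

Start state of the DFA: {p}.
{p} --a--> ∅  [new]
{p} --b--> {s}  [new]
∅ --a--> ∅  [seen]
∅ --b--> ∅  [seen]
{s} --a--> {s}  [seen]
{s} --b--> ∅  [seen]
Reachable DFA states: {p}, ∅, {s}.
{r} is not among them.

no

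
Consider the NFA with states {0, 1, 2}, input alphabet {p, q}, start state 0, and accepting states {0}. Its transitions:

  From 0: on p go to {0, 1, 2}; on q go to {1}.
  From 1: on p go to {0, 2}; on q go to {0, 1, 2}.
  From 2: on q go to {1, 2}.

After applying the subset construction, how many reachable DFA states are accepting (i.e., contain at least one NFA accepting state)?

3

Start state of the DFA: {0}.
{0} --p--> {0, 1, 2}  [new]
{0} --q--> {1}  [new]
{0, 1, 2} --p--> {0, 1, 2}  [seen]
{0, 1, 2} --q--> {0, 1, 2}  [seen]
{1} --p--> {0, 2}  [new]
{1} --q--> {0, 1, 2}  [seen]
{0, 2} --p--> {0, 1, 2}  [seen]
{0, 2} --q--> {1, 2}  [new]
{1, 2} --p--> {0, 2}  [seen]
{1, 2} --q--> {0, 1, 2}  [seen]
Reachable DFA states: {0}, {0, 1, 2}, {1}, {0, 2}, {1, 2}.
Accepting DFA states (contain an NFA accepting state): {0}, {0, 1, 2}, {0, 2}.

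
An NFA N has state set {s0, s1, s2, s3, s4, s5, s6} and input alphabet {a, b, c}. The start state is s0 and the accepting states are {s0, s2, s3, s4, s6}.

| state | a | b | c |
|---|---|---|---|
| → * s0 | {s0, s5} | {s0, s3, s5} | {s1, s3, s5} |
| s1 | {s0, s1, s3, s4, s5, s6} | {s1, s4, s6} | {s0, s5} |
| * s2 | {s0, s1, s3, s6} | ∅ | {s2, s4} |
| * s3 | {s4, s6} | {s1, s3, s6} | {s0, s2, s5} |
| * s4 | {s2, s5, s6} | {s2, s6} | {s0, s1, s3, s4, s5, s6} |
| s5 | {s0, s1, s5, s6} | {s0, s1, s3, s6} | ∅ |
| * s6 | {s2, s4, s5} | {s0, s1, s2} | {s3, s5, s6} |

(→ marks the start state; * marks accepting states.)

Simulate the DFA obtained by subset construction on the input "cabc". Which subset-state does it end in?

Start: {s0}.
δ(s0,c) = {s1, s3, s5}.
Union: {s1, s3, s5}.
After c: {s1, s3, s5}.
δ(s1,a) = {s0, s1, s3, s4, s5, s6}; δ(s3,a) = {s4, s6}; δ(s5,a) = {s0, s1, s5, s6}.
Union: {s0, s1, s3, s4, s5, s6}.
After a: {s0, s1, s3, s4, s5, s6}.
δ(s0,b) = {s0, s3, s5}; δ(s1,b) = {s1, s4, s6}; δ(s3,b) = {s1, s3, s6}; δ(s4,b) = {s2, s6}; δ(s5,b) = {s0, s1, s3, s6}; δ(s6,b) = {s0, s1, s2}.
Union: {s0, s1, s2, s3, s4, s5, s6}.
After b: {s0, s1, s2, s3, s4, s5, s6}.
δ(s0,c) = {s1, s3, s5}; δ(s1,c) = {s0, s5}; δ(s2,c) = {s2, s4}; δ(s3,c) = {s0, s2, s5}; δ(s4,c) = {s0, s1, s3, s4, s5, s6}; δ(s5,c) = ∅; δ(s6,c) = {s3, s5, s6}.
Union: {s0, s1, s2, s3, s4, s5, s6}.
After c: {s0, s1, s2, s3, s4, s5, s6}.

{s0, s1, s2, s3, s4, s5, s6}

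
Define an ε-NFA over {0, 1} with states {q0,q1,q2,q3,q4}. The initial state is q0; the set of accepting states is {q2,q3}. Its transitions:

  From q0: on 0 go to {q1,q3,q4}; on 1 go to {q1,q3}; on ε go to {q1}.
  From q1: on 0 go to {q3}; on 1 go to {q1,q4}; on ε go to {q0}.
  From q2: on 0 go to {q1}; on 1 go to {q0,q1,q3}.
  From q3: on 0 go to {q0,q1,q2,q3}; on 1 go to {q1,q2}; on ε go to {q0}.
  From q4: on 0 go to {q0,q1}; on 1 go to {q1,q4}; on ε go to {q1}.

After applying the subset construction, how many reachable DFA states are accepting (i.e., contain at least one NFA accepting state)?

2

Start state of the DFA: {q0,q1} (ε-closure of the NFA start).
{q0,q1} --0--> {q0,q1,q3,q4}  [new]
{q0,q1} --1--> {q0,q1,q3,q4}  [seen]
{q0,q1,q3,q4} --0--> {q0,q1,q2,q3,q4}  [new]
{q0,q1,q3,q4} --1--> {q0,q1,q2,q3,q4}  [seen]
{q0,q1,q2,q3,q4} --0--> {q0,q1,q2,q3,q4}  [seen]
{q0,q1,q2,q3,q4} --1--> {q0,q1,q2,q3,q4}  [seen]
Reachable DFA states: {q0,q1}, {q0,q1,q3,q4}, {q0,q1,q2,q3,q4}.
Accepting DFA states (contain an NFA accepting state): {q0,q1,q3,q4}, {q0,q1,q2,q3,q4}.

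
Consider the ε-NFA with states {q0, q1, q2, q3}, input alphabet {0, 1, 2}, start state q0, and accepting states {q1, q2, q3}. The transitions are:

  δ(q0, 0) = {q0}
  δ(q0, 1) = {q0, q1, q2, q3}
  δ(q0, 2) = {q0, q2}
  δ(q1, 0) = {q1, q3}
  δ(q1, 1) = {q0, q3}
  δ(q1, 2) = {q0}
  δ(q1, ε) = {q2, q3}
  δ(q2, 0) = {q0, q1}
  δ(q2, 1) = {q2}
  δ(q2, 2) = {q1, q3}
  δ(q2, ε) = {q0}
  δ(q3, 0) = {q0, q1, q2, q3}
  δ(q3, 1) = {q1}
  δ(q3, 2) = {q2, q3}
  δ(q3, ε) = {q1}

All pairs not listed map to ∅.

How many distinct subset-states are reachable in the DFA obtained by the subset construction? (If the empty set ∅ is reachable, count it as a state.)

Start state of the DFA: {q0} (ε-closure of the NFA start).
{q0} --0--> {q0}  [seen]
{q0} --1--> {q0, q1, q2, q3}  [new]
{q0} --2--> {q0, q2}  [new]
{q0, q1, q2, q3} --0--> {q0, q1, q2, q3}  [seen]
{q0, q1, q2, q3} --1--> {q0, q1, q2, q3}  [seen]
{q0, q1, q2, q3} --2--> {q0, q1, q2, q3}  [seen]
{q0, q2} --0--> {q0, q1, q2, q3}  [seen]
{q0, q2} --1--> {q0, q1, q2, q3}  [seen]
{q0, q2} --2--> {q0, q1, q2, q3}  [seen]
Reachable DFA states: {q0}, {q0, q1, q2, q3}, {q0, q2}.

3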